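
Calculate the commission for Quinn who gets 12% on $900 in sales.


Convert rate to decimal:
12% = 0.12
Multiply by sales:
$900 x 0.12 = $108

$108


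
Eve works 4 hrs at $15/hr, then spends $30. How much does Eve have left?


Calculate earnings:
4 x $15 = $60
Subtract spending:
$60 - $30 = $30

$30


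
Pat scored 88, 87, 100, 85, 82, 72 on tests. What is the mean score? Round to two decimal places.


Add the scores:
88 + 87 + 100 + 85 + 82 + 72 = 514
Divide by the number of tests:
514 / 6 = 85.6666... ≈ 85.67

85.67


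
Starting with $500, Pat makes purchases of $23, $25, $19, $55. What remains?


Add up expenses:
$23 + $25 + $19 + $55 = $122
Subtract from budget:
$500 - $122 = $378

$378


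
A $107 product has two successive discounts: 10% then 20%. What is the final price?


First discount:
10% of $107 = $10.70
Price after first discount:
$107 - $10.70 = $96.30
Second discount:
20% of $96.30 = $19.26
Final price:
$96.30 - $19.26 = $77.04

$77.04


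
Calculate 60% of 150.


Convert percentage to decimal:
60% = 0.6
Multiply:
150 x 0.6 = 90

90


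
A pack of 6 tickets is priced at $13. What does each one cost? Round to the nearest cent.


Total cost: $13
Number of items: 6
Unit price: $13 / 6 = $2.1666... ≈ $2.17

$2.17


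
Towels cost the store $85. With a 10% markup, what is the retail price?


Calculate the markup amount:
10% of $85 = $8.50
Add to cost:
$85 + $8.50 = $93.50

$93.50


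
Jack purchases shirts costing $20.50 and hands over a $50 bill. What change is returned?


Start with the amount paid:
$50
Subtract the price:
$50 - $20.50 = $29.50

$29.50


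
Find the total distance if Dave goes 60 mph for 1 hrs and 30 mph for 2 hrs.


Leg 1 distance:
60 x 1 = 60 miles
Leg 2 distance:
30 x 2 = 60 miles
Total distance:
60 + 60 = 120 miles

120 miles


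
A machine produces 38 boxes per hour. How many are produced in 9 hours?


Production rate: 38 boxes per hour
Time: 9 hours
Total: 38 x 9 = 342 boxes

342 boxes


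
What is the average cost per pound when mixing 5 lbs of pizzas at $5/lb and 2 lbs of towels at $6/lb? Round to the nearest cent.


Cost of pizzas:
5 x $5 = $25
Cost of towels:
2 x $6 = $12
Total cost: $25 + $12 = $37
Total weight: 7 lbs
Average: $37 / 7 = $5.2857... ≈ $5.29/lb

$5.29/lb


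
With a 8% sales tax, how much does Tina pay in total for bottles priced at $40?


Calculate the tax:
8% of $40 = $3.20
Add tax to price:
$40 + $3.20 = $43.20

$43.20


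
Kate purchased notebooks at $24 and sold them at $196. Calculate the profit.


Selling price = $196
Cost price = $24
Profit = selling price - cost price:
Profit = $196 - $24 = $172

$172


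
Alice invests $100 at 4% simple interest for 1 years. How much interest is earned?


Use the formula I = P x R x T / 100
P x R x T = 100 x 4 x 1 = 400
I = 400 / 100 = $4

$4


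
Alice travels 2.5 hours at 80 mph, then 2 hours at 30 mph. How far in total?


Leg 1 distance:
80 x 2.5 = 200 miles
Leg 2 distance:
30 x 2 = 60 miles
Total distance:
200 + 60 = 260 miles

260 miles


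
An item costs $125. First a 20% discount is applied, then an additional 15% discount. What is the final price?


First discount:
20% of $125 = $25
Price after first discount:
$125 - $25 = $100
Second discount:
15% of $100 = $15
Final price:
$100 - $15 = $85

$85


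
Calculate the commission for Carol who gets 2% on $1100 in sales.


Convert rate to decimal:
2% = 0.02
Multiply by sales:
$1100 x 0.02 = $22

$22


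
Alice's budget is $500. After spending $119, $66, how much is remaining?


Add up expenses:
$119 + $66 = $185
Subtract from budget:
$500 - $185 = $315

$315


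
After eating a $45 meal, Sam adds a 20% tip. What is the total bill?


Calculate the tip:
20% of $45 = $9
Add tip to meal cost:
$45 + $9 = $54

$54


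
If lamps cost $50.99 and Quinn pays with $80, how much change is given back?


Start with the amount paid:
$80
Subtract the price:
$80 - $50.99 = $29.01

$29.01


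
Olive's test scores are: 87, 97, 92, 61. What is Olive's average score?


Add the scores:
87 + 97 + 92 + 61 = 337
Divide by the number of tests:
337 / 4 = 84.25

84.25


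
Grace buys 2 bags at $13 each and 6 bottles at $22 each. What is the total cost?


Cost of bags:
2 x $13 = $26
Cost of bottles:
6 x $22 = $132
Add both:
$26 + $132 = $158

$158


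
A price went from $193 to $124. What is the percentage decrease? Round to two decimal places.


Find the absolute change:
|124 - 193| = 69
Divide by original and multiply by 100:
69 / 193 x 100 = 35.7512...% ≈ 35.75%

35.75%


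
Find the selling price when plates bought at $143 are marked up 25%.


Calculate the markup amount:
25% of $143 = $35.75
Add to cost:
$143 + $35.75 = $178.75

$178.75


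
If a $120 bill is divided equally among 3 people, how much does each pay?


Total bill: $120
Number of people: 3
Each pays: $120 / 3 = $40

$40


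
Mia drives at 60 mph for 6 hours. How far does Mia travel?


Use the formula: distance = speed x time
Speed = 60 mph, Time = 6 hours
60 x 6 = 360 miles

360 miles


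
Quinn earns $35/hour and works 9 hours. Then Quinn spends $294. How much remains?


Calculate earnings:
9 x $35 = $315
Subtract spending:
$315 - $294 = $21

$21


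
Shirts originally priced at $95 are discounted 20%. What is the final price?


Calculate the discount amount:
20% of $95 = $19
Subtract from original:
$95 - $19 = $76

$76


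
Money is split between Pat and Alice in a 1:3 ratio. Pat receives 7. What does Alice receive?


Find the multiplier:
7 / 1 = 7
Apply to Alice's share:
3 x 7 = 21

21


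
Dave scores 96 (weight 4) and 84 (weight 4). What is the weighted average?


Weighted sum:
4 x 96 + 4 x 84 = 720
Total weight:
4 + 4 = 8
Weighted average:
720 / 8 = 90

90


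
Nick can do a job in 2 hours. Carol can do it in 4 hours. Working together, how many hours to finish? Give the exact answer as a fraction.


Nick's rate: 1/2 of the job per hour
Carol's rate: 1/4 of the job per hour
Combined rate: 1/2 + 1/4 = 3/4 per hour
Time = 1 / (3/4) = 4/3 hours (≈ 1.33 hours)

4/3 hours


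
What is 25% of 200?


Convert percentage to decimal:
25% = 0.25
Multiply:
200 x 0.25 = 50

50


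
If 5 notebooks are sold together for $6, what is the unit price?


Total cost: $6
Number of items: 5
Unit price: $6 / 5 = $1.20

$1.20


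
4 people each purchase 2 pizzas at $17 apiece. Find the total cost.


Cost per person:
2 x $17 = $34
Group total:
4 x $34 = $136

$136


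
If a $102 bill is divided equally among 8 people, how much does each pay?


Total bill: $102
Number of people: 8
Each pays: $102 / 8 = $12.75

$12.75


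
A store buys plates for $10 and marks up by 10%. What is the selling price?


Calculate the markup amount:
10% of $10 = $1
Add to cost:
$10 + $1 = $11

$11


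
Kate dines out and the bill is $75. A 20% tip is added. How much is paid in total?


Calculate the tip:
20% of $75 = $15
Add tip to meal cost:
$75 + $15 = $90

$90


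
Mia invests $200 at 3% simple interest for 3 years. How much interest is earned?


Use the formula I = P x R x T / 100
P x R x T = 200 x 3 x 3 = 1800
I = 1800 / 100 = $18

$18


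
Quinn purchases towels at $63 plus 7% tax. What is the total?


Calculate the tax:
7% of $63 = $4.41
Add tax to price:
$63 + $4.41 = $67.41

$67.41


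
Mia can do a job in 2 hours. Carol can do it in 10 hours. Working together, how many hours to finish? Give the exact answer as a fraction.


Mia's rate: 1/2 of the job per hour
Carol's rate: 1/10 of the job per hour
Combined rate: 1/2 + 1/10 = 3/5 per hour
Time = 1 / (3/5) = 5/3 hours (≈ 1.67 hours)

5/3 hours


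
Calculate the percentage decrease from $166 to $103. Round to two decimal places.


Find the absolute change:
|103 - 166| = 63
Divide by original and multiply by 100:
63 / 166 x 100 = 37.9518...% ≈ 37.95%

37.95%


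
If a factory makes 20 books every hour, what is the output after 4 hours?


Production rate: 20 books per hour
Time: 4 hours
Total: 20 x 4 = 80 books

80 books


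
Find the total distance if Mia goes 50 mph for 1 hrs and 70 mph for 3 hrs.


Leg 1 distance:
50 x 1 = 50 miles
Leg 2 distance:
70 x 3 = 210 miles
Total distance:
50 + 210 = 260 miles

260 miles


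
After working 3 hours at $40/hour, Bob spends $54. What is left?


Calculate earnings:
3 x $40 = $120
Subtract spending:
$120 - $54 = $66

$66


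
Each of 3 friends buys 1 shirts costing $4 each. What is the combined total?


Cost per person:
1 x $4 = $4
Group total:
3 x $4 = $12

$12


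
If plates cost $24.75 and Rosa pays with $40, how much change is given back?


Start with the amount paid:
$40
Subtract the price:
$40 - $24.75 = $15.25

$15.25


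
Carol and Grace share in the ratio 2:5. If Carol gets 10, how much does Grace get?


Find the multiplier:
10 / 2 = 5
Apply to Grace's share:
5 x 5 = 25

25


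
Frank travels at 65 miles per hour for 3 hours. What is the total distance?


Use the formula: distance = speed x time
Speed = 65 mph, Time = 3 hours
65 x 3 = 195 miles

195 miles


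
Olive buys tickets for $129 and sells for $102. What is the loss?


Selling price = $102
Cost price = $129
Loss = cost price - selling price:
Loss = $129 - $102 = $27

$27


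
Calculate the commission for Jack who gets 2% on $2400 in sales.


Convert rate to decimal:
2% = 0.02
Multiply by sales:
$2400 x 0.02 = $48

$48


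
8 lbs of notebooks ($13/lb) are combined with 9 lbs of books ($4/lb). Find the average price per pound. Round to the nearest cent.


Cost of notebooks:
8 x $13 = $104
Cost of books:
9 x $4 = $36
Total cost: $104 + $36 = $140
Total weight: 17 lbs
Average: $140 / 17 = $8.2352... ≈ $8.24/lb

$8.24/lb


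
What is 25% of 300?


Convert percentage to decimal:
25% = 0.25
Multiply:
300 x 0.25 = 75

75


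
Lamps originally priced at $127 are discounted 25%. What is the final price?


Calculate the discount amount:
25% of $127 = $31.75
Subtract from original:
$127 - $31.75 = $95.25

$95.25


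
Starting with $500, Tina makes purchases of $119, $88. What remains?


Add up expenses:
$119 + $88 = $207
Subtract from budget:
$500 - $207 = $293

$293


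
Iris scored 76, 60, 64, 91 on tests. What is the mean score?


Add the scores:
76 + 60 + 64 + 91 = 291
Divide by the number of tests:
291 / 4 = 72.75

72.75


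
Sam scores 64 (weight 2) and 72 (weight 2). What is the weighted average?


Weighted sum:
2 x 64 + 2 x 72 = 272
Total weight:
2 + 2 = 4
Weighted average:
272 / 4 = 68

68


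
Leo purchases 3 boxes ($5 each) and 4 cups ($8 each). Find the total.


Cost of boxes:
3 x $5 = $15
Cost of cups:
4 x $8 = $32
Add both:
$15 + $32 = $47

$47


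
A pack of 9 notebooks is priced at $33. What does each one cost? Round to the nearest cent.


Total cost: $33
Number of items: 9
Unit price: $33 / 9 = $3.6666... ≈ $3.67

$3.67


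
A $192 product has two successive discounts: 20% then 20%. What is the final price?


First discount:
20% of $192 = $38.40
Price after first discount:
$192 - $38.40 = $153.60
Second discount:
20% of $153.60 = $30.72
Final price:
$153.60 - $30.72 = $122.88

$122.88


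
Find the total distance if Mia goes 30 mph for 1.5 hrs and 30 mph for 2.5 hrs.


Leg 1 distance:
30 x 1.5 = 45 miles
Leg 2 distance:
30 x 2.5 = 75 miles
Total distance:
45 + 75 = 120 miles

120 miles


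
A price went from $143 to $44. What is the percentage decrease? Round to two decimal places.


Find the absolute change:
|44 - 143| = 99
Divide by original and multiply by 100:
99 / 143 x 100 = 69.2307...% ≈ 69.23%

69.23%


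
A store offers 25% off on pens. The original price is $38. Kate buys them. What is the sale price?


Calculate the discount amount:
25% of $38 = $9.50
Subtract from original:
$38 - $9.50 = $28.50

$28.50


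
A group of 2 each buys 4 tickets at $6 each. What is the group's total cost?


Cost per person:
4 x $6 = $24
Group total:
2 x $24 = $48

$48


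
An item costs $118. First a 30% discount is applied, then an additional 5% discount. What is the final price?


First discount:
30% of $118 = $35.40
Price after first discount:
$118 - $35.40 = $82.60
Second discount:
5% of $82.60 = $4.13
Final price:
$82.60 - $4.13 = $78.47

$78.47


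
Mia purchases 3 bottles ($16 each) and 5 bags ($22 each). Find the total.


Cost of bottles:
3 x $16 = $48
Cost of bags:
5 x $22 = $110
Add both:
$48 + $110 = $158

$158


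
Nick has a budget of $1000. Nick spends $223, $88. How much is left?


Add up expenses:
$223 + $88 = $311
Subtract from budget:
$1000 - $311 = $689

$689


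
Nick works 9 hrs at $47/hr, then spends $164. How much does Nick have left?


Calculate earnings:
9 x $47 = $423
Subtract spending:
$423 - $164 = $259

$259


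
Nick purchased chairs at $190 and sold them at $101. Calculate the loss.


Selling price = $101
Cost price = $190
Loss = cost price - selling price:
Loss = $190 - $101 = $89

$89


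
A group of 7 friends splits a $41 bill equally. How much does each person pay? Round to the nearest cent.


Total bill: $41
Number of people: 7
Each pays: $41 / 7 = $5.8571... ≈ $5.86

$5.86


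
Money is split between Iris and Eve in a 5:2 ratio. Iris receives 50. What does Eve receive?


Find the multiplier:
50 / 5 = 10
Apply to Eve's share:
2 x 10 = 20

20


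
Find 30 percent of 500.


Convert percentage to decimal:
30% = 0.3
Multiply:
500 x 0.3 = 150

150


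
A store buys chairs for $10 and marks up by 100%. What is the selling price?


Calculate the markup amount:
100% of $10 = $10
Add to cost:
$10 + $10 = $20

$20


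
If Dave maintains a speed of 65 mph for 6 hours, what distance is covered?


Use the formula: distance = speed x time
Speed = 65 mph, Time = 6 hours
65 x 6 = 390 miles

390 miles


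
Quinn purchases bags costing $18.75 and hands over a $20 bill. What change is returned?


Start with the amount paid:
$20
Subtract the price:
$20 - $18.75 = $1.25

$1.25


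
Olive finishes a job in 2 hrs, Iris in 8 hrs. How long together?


Olive's rate: 1/2 of the job per hour
Iris's rate: 1/8 of the job per hour
Combined rate: 1/2 + 1/8 = 5/8 per hour
Time = 1 / (5/8) = 8/5 = 1.6 hours

1.6 hours


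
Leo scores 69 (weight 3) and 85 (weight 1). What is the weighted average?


Weighted sum:
3 x 69 + 1 x 85 = 292
Total weight:
3 + 1 = 4
Weighted average:
292 / 4 = 73

73


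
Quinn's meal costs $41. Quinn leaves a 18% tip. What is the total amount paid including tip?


Calculate the tip:
18% of $41 = $7.38
Add tip to meal cost:
$41 + $7.38 = $48.38

$48.38


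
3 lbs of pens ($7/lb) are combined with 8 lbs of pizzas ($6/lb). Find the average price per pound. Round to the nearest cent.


Cost of pens:
3 x $7 = $21
Cost of pizzas:
8 x $6 = $48
Total cost: $21 + $48 = $69
Total weight: 11 lbs
Average: $69 / 11 = $6.2727... ≈ $6.27/lb

$6.27/lb


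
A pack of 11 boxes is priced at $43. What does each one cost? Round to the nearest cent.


Total cost: $43
Number of items: 11
Unit price: $43 / 11 = $3.9090... ≈ $3.91

$3.91


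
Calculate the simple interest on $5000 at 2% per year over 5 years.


Use the formula I = P x R x T / 100
P x R x T = 5000 x 2 x 5 = 50000
I = 50000 / 100 = $500

$500


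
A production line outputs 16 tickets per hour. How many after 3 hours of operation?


Production rate: 16 tickets per hour
Time: 3 hours
Total: 16 x 3 = 48 tickets

48 tickets


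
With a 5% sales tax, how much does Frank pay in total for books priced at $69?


Calculate the tax:
5% of $69 = $3.45
Add tax to price:
$69 + $3.45 = $72.45

$72.45


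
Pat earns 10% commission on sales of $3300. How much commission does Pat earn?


Convert rate to decimal:
10% = 0.1
Multiply by sales:
$3300 x 0.1 = $330

$330


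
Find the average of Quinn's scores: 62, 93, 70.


Add the scores:
62 + 93 + 70 = 225
Divide by the number of tests:
225 / 3 = 75

75


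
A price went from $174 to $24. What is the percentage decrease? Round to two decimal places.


Find the absolute change:
|24 - 174| = 150
Divide by original and multiply by 100:
150 / 174 x 100 = 86.2068...% ≈ 86.21%

86.21%


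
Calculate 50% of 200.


Convert percentage to decimal:
50% = 0.5
Multiply:
200 x 0.5 = 100

100


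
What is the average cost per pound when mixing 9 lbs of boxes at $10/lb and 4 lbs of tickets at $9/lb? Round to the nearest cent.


Cost of boxes:
9 x $10 = $90
Cost of tickets:
4 x $9 = $36
Total cost: $90 + $36 = $126
Total weight: 13 lbs
Average: $126 / 13 = $9.6923... ≈ $9.69/lb

$9.69/lb


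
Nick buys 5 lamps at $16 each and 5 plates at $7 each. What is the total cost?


Cost of lamps:
5 x $16 = $80
Cost of plates:
5 x $7 = $35
Add both:
$80 + $35 = $115

$115


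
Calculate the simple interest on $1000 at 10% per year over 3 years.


Use the formula I = P x R x T / 100
P x R x T = 1000 x 10 x 3 = 30000
I = 30000 / 100 = $300

$300


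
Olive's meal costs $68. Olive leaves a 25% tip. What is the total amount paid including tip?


Calculate the tip:
25% of $68 = $17
Add tip to meal cost:
$68 + $17 = $85

$85


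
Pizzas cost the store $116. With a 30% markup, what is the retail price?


Calculate the markup amount:
30% of $116 = $34.80
Add to cost:
$116 + $34.80 = $150.80

$150.80


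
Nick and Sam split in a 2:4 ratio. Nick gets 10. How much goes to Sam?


Find the multiplier:
10 / 2 = 5
Apply to Sam's share:
4 x 5 = 20

20


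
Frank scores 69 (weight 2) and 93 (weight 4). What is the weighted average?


Weighted sum:
2 x 69 + 4 x 93 = 510
Total weight:
2 + 4 = 6
Weighted average:
510 / 6 = 85

85


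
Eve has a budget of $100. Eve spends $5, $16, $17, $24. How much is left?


Add up expenses:
$5 + $16 + $17 + $24 = $62
Subtract from budget:
$100 - $62 = $38

$38


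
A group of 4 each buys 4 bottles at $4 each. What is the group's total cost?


Cost per person:
4 x $4 = $16
Group total:
4 x $16 = $64

$64


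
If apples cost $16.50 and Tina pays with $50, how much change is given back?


Start with the amount paid:
$50
Subtract the price:
$50 - $16.50 = $33.50

$33.50


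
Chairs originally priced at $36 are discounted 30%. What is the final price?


Calculate the discount amount:
30% of $36 = $10.80
Subtract from original:
$36 - $10.80 = $25.20

$25.20


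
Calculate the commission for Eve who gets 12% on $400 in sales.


Convert rate to decimal:
12% = 0.12
Multiply by sales:
$400 x 0.12 = $48

$48


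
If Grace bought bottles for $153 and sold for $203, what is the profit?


Selling price = $203
Cost price = $153
Profit = selling price - cost price:
Profit = $203 - $153 = $50

$50


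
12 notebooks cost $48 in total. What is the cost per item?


Total cost: $48
Number of items: 12
Unit price: $48 / 12 = $4

$4


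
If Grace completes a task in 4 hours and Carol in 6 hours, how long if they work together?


Grace's rate: 1/4 of the job per hour
Carol's rate: 1/6 of the job per hour
Combined rate: 1/4 + 1/6 = 5/12 per hour
Time = 1 / (5/12) = 12/5 = 2.4 hours

2.4 hours


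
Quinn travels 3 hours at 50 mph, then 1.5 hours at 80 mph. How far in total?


Leg 1 distance:
50 x 3 = 150 miles
Leg 2 distance:
80 x 1.5 = 120 miles
Total distance:
150 + 120 = 270 miles

270 miles


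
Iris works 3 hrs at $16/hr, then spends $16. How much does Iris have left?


Calculate earnings:
3 x $16 = $48
Subtract spending:
$48 - $16 = $32

$32


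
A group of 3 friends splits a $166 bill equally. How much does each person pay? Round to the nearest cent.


Total bill: $166
Number of people: 3
Each pays: $166 / 3 = $55.3333... ≈ $55.33

$55.33


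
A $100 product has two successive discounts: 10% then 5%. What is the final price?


First discount:
10% of $100 = $10
Price after first discount:
$100 - $10 = $90
Second discount:
5% of $90 = $4.50
Final price:
$90 - $4.50 = $85.50

$85.50


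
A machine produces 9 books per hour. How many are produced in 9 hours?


Production rate: 9 books per hour
Time: 9 hours
Total: 9 x 9 = 81 books

81 books


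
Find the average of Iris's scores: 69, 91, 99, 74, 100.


Add the scores:
69 + 91 + 99 + 74 + 100 = 433
Divide by the number of tests:
433 / 5 = 86.6

86.6


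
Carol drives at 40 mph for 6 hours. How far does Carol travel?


Use the formula: distance = speed x time
Speed = 40 mph, Time = 6 hours
40 x 6 = 240 miles

240 miles


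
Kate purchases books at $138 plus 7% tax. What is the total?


Calculate the tax:
7% of $138 = $9.66
Add tax to price:
$138 + $9.66 = $147.66

$147.66


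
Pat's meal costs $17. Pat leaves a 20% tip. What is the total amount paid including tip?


Calculate the tip:
20% of $17 = $3.40
Add tip to meal cost:
$17 + $3.40 = $20.40

$20.40


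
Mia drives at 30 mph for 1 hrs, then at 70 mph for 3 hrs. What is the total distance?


Leg 1 distance:
30 x 1 = 30 miles
Leg 2 distance:
70 x 3 = 210 miles
Total distance:
30 + 210 = 240 miles

240 miles


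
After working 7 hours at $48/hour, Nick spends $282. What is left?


Calculate earnings:
7 x $48 = $336
Subtract spending:
$336 - $282 = $54

$54


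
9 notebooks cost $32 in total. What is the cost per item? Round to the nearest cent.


Total cost: $32
Number of items: 9
Unit price: $32 / 9 = $3.5555... ≈ $3.56

$3.56


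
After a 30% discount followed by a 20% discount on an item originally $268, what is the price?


First discount:
30% of $268 = $80.40
Price after first discount:
$268 - $80.40 = $187.60
Second discount:
20% of $187.60 = $37.52
Final price:
$187.60 - $37.52 = $150.08

$150.08


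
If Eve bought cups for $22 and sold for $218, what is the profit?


Selling price = $218
Cost price = $22
Profit = selling price - cost price:
Profit = $218 - $22 = $196

$196


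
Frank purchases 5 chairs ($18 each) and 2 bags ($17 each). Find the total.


Cost of chairs:
5 x $18 = $90
Cost of bags:
2 x $17 = $34
Add both:
$90 + $34 = $124

$124


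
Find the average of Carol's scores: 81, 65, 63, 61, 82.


Add the scores:
81 + 65 + 63 + 61 + 82 = 352
Divide by the number of tests:
352 / 5 = 70.4

70.4


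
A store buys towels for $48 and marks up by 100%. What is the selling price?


Calculate the markup amount:
100% of $48 = $48
Add to cost:
$48 + $48 = $96

$96


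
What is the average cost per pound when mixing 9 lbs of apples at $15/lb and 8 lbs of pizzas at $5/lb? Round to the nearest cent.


Cost of apples:
9 x $15 = $135
Cost of pizzas:
8 x $5 = $40
Total cost: $135 + $40 = $175
Total weight: 17 lbs
Average: $175 / 17 = $10.2941... ≈ $10.29/lb

$10.29/lb


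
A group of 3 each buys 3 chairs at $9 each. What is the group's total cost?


Cost per person:
3 x $9 = $27
Group total:
3 x $27 = $81

$81


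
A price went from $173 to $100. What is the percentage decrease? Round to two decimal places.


Find the absolute change:
|100 - 173| = 73
Divide by original and multiply by 100:
73 / 173 x 100 = 42.1965...% ≈ 42.2%

42.2%


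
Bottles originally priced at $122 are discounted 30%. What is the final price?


Calculate the discount amount:
30% of $122 = $36.60
Subtract from original:
$122 - $36.60 = $85.40

$85.40


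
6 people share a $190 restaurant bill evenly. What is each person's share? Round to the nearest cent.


Total bill: $190
Number of people: 6
Each pays: $190 / 6 = $31.6666... ≈ $31.67

$31.67


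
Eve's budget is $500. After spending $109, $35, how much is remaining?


Add up expenses:
$109 + $35 = $144
Subtract from budget:
$500 - $144 = $356

$356


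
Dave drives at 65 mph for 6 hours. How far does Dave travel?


Use the formula: distance = speed x time
Speed = 65 mph, Time = 6 hours
65 x 6 = 390 miles

390 miles


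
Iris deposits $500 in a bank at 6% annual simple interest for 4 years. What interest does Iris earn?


Use the formula I = P x R x T / 100
P x R x T = 500 x 6 x 4 = 12000
I = 12000 / 100 = $120

$120


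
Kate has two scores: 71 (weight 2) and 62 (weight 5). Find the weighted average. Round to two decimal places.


Weighted sum:
2 x 71 + 5 x 62 = 452
Total weight:
2 + 5 = 7
Weighted average:
452 / 7 = 64.5714... ≈ 64.57

64.57


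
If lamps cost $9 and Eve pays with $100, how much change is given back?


Start with the amount paid:
$100
Subtract the price:
$100 - $9 = $91

$91


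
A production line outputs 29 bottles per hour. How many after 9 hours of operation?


Production rate: 29 bottles per hour
Time: 9 hours
Total: 29 x 9 = 261 bottles

261 bottles


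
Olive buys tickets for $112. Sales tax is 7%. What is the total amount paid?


Calculate the tax:
7% of $112 = $7.84
Add tax to price:
$112 + $7.84 = $119.84

$119.84


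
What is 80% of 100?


Convert percentage to decimal:
80% = 0.8
Multiply:
100 x 0.8 = 80

80


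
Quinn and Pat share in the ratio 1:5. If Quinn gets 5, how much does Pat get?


Find the multiplier:
5 / 1 = 5
Apply to Pat's share:
5 x 5 = 25

25


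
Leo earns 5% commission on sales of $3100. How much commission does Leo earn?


Convert rate to decimal:
5% = 0.05
Multiply by sales:
$3100 x 0.05 = $155

$155


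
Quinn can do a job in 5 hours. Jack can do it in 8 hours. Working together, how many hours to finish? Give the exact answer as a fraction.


Quinn's rate: 1/5 of the job per hour
Jack's rate: 1/8 of the job per hour
Combined rate: 1/5 + 1/8 = 13/40 per hour
Time = 1 / (13/40) = 40/13 hours (≈ 3.08 hours)

40/13 hours


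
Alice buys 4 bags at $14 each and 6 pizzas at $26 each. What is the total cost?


Cost of bags:
4 x $14 = $56
Cost of pizzas:
6 x $26 = $156
Add both:
$56 + $156 = $212

$212


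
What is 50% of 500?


Convert percentage to decimal:
50% = 0.5
Multiply:
500 x 0.5 = 250

250


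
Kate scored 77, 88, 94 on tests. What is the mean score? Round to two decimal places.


Add the scores:
77 + 88 + 94 = 259
Divide by the number of tests:
259 / 3 = 86.3333... ≈ 86.33

86.33


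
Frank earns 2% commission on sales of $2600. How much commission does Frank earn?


Convert rate to decimal:
2% = 0.02
Multiply by sales:
$2600 x 0.02 = $52

$52


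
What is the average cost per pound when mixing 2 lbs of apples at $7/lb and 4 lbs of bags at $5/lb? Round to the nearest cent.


Cost of apples:
2 x $7 = $14
Cost of bags:
4 x $5 = $20
Total cost: $14 + $20 = $34
Total weight: 6 lbs
Average: $34 / 6 = $5.6666... ≈ $5.67/lb

$5.67/lb


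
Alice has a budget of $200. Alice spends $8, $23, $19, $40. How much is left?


Add up expenses:
$8 + $23 + $19 + $40 = $90
Subtract from budget:
$200 - $90 = $110

$110


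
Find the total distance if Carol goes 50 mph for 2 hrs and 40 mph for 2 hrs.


Leg 1 distance:
50 x 2 = 100 miles
Leg 2 distance:
40 x 2 = 80 miles
Total distance:
100 + 80 = 180 miles

180 miles


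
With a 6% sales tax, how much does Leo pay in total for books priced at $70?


Calculate the tax:
6% of $70 = $4.20
Add tax to price:
$70 + $4.20 = $74.20

$74.20


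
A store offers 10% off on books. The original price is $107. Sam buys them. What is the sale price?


Calculate the discount amount:
10% of $107 = $10.70
Subtract from original:
$107 - $10.70 = $96.30

$96.30


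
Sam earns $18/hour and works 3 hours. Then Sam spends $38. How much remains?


Calculate earnings:
3 x $18 = $54
Subtract spending:
$54 - $38 = $16

$16


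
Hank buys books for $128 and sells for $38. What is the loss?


Selling price = $38
Cost price = $128
Loss = cost price - selling price:
Loss = $128 - $38 = $90

$90


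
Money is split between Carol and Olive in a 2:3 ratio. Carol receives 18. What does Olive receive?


Find the multiplier:
18 / 2 = 9
Apply to Olive's share:
3 x 9 = 27

27


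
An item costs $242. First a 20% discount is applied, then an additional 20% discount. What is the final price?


First discount:
20% of $242 = $48.40
Price after first discount:
$242 - $48.40 = $193.60
Second discount:
20% of $193.60 = $38.72
Final price:
$193.60 - $38.72 = $154.88

$154.88


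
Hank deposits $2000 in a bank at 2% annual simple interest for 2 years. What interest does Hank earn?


Use the formula I = P x R x T / 100
P x R x T = 2000 x 2 x 2 = 8000
I = 8000 / 100 = $80

$80


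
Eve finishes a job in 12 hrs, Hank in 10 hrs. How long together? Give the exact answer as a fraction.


Eve's rate: 1/12 of the job per hour
Hank's rate: 1/10 of the job per hour
Combined rate: 1/12 + 1/10 = 11/60 per hour
Time = 1 / (11/60) = 60/11 hours (≈ 5.45 hours)

60/11 hours


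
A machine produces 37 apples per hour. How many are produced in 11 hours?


Production rate: 37 apples per hour
Time: 11 hours
Total: 37 x 11 = 407 apples

407 apples


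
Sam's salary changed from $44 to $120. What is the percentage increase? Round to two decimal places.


Find the absolute change:
|120 - 44| = 76
Divide by original and multiply by 100:
76 / 44 x 100 = 172.7272...% ≈ 172.73%

172.73%


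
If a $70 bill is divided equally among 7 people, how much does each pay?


Total bill: $70
Number of people: 7
Each pays: $70 / 7 = $10

$10


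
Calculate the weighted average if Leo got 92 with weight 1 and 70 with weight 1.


Weighted sum:
1 x 92 + 1 x 70 = 162
Total weight:
1 + 1 = 2
Weighted average:
162 / 2 = 81

81


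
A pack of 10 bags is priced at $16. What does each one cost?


Total cost: $16
Number of items: 10
Unit price: $16 / 10 = $1.60

$1.60


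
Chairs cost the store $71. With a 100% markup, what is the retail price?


Calculate the markup amount:
100% of $71 = $71
Add to cost:
$71 + $71 = $142

$142


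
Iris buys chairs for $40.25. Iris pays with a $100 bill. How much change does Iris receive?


Start with the amount paid:
$100
Subtract the price:
$100 - $40.25 = $59.75

$59.75


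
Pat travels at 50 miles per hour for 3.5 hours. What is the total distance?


Use the formula: distance = speed x time
Speed = 50 mph, Time = 3.5 hours
50 x 3.5 = 175 miles

175 miles


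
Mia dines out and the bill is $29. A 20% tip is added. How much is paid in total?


Calculate the tip:
20% of $29 = $5.80
Add tip to meal cost:
$29 + $5.80 = $34.80

$34.80


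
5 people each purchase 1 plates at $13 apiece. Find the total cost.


Cost per person:
1 x $13 = $13
Group total:
5 x $13 = $65

$65


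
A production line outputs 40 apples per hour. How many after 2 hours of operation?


Production rate: 40 apples per hour
Time: 2 hours
Total: 40 x 2 = 80 apples

80 apples


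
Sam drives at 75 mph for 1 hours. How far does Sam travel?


Use the formula: distance = speed x time
Speed = 75 mph, Time = 1 hours
75 x 1 = 75 miles

75 miles


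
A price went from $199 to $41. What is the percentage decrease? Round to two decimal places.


Find the absolute change:
|41 - 199| = 158
Divide by original and multiply by 100:
158 / 199 x 100 = 79.3969...% ≈ 79.4%

79.4%


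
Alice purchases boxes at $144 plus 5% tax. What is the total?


Calculate the tax:
5% of $144 = $7.20
Add tax to price:
$144 + $7.20 = $151.20

$151.20


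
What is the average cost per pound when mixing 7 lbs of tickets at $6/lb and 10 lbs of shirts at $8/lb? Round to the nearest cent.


Cost of tickets:
7 x $6 = $42
Cost of shirts:
10 x $8 = $80
Total cost: $42 + $80 = $122
Total weight: 17 lbs
Average: $122 / 17 = $7.1764... ≈ $7.18/lb

$7.18/lb


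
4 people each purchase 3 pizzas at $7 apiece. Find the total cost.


Cost per person:
3 x $7 = $21
Group total:
4 x $21 = $84

$84


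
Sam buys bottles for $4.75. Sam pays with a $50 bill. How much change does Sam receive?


Start with the amount paid:
$50
Subtract the price:
$50 - $4.75 = $45.25

$45.25


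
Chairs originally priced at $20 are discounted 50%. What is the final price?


Calculate the discount amount:
50% of $20 = $10
Subtract from original:
$20 - $10 = $10

$10


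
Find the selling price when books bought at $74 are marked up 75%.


Calculate the markup amount:
75% of $74 = $55.50
Add to cost:
$74 + $55.50 = $129.50

$129.50


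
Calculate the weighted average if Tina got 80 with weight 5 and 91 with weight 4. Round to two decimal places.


Weighted sum:
5 x 80 + 4 x 91 = 764
Total weight:
5 + 4 = 9
Weighted average:
764 / 9 = 84.8888... ≈ 84.89

84.89


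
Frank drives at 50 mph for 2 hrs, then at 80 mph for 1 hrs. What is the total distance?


Leg 1 distance:
50 x 2 = 100 miles
Leg 2 distance:
80 x 1 = 80 miles
Total distance:
100 + 80 = 180 miles

180 miles


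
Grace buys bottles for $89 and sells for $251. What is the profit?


Selling price = $251
Cost price = $89
Profit = selling price - cost price:
Profit = $251 - $89 = $162

$162


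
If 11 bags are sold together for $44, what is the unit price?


Total cost: $44
Number of items: 11
Unit price: $44 / 11 = $4

$4


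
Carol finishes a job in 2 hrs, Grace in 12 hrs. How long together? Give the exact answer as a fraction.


Carol's rate: 1/2 of the job per hour
Grace's rate: 1/12 of the job per hour
Combined rate: 1/2 + 1/12 = 7/12 per hour
Time = 1 / (7/12) = 12/7 hours (≈ 1.71 hours)

12/7 hours


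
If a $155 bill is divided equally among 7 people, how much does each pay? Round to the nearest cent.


Total bill: $155
Number of people: 7
Each pays: $155 / 7 = $22.1428... ≈ $22.14

$22.14


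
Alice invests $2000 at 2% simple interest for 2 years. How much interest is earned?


Use the formula I = P x R x T / 100
P x R x T = 2000 x 2 x 2 = 8000
I = 8000 / 100 = $80

$80


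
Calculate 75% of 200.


Convert percentage to decimal:
75% = 0.75
Multiply:
200 x 0.75 = 150

150


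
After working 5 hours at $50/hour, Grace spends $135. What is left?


Calculate earnings:
5 x $50 = $250
Subtract spending:
$250 - $135 = $115

$115


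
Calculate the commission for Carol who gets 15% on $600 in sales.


Convert rate to decimal:
15% = 0.15
Multiply by sales:
$600 x 0.15 = $90

$90


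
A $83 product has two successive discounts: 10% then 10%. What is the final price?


First discount:
10% of $83 = $8.30
Price after first discount:
$83 - $8.30 = $74.70
Second discount:
10% of $74.70 = $7.47
Final price:
$74.70 - $7.47 = $67.23

$67.23


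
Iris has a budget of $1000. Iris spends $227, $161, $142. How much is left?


Add up expenses:
$227 + $161 + $142 = $530
Subtract from budget:
$1000 - $530 = $470

$470


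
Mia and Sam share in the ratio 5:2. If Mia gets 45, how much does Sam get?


Find the multiplier:
45 / 5 = 9
Apply to Sam's share:
2 x 9 = 18

18


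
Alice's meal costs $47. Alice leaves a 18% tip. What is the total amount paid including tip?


Calculate the tip:
18% of $47 = $8.46
Add tip to meal cost:
$47 + $8.46 = $55.46

$55.46


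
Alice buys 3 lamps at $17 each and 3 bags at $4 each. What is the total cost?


Cost of lamps:
3 x $17 = $51
Cost of bags:
3 x $4 = $12
Add both:
$51 + $12 = $63

$63


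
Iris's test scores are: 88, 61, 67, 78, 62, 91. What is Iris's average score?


Add the scores:
88 + 61 + 67 + 78 + 62 + 91 = 447
Divide by the number of tests:
447 / 6 = 74.5

74.5


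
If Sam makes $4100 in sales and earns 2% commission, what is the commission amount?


Convert rate to decimal:
2% = 0.02
Multiply by sales:
$4100 x 0.02 = $82

$82


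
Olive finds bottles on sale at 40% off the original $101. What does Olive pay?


Calculate the discount amount:
40% of $101 = $40.40
Subtract from original:
$101 - $40.40 = $60.60

$60.60


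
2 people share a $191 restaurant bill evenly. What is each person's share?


Total bill: $191
Number of people: 2
Each pays: $191 / 2 = $95.50

$95.50


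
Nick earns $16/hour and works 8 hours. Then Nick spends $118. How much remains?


Calculate earnings:
8 x $16 = $128
Subtract spending:
$128 - $118 = $10

$10


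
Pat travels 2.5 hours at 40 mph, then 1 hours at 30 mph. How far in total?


Leg 1 distance:
40 x 2.5 = 100 miles
Leg 2 distance:
30 x 1 = 30 miles
Total distance:
100 + 30 = 130 miles

130 miles


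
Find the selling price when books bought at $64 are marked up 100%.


Calculate the markup amount:
100% of $64 = $64
Add to cost:
$64 + $64 = $128

$128


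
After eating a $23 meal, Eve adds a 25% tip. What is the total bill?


Calculate the tip:
25% of $23 = $5.75
Add tip to meal cost:
$23 + $5.75 = $28.75

$28.75


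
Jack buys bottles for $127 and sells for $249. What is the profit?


Selling price = $249
Cost price = $127
Profit = selling price - cost price:
Profit = $249 - $127 = $122

$122


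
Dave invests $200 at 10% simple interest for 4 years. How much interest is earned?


Use the formula I = P x R x T / 100
P x R x T = 200 x 10 x 4 = 8000
I = 8000 / 100 = $80

$80


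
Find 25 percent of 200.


Convert percentage to decimal:
25% = 0.25
Multiply:
200 x 0.25 = 50

50


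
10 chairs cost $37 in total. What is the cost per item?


Total cost: $37
Number of items: 10
Unit price: $37 / 10 = $3.70

$3.70


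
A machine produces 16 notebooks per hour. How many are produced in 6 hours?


Production rate: 16 notebooks per hour
Time: 6 hours
Total: 16 x 6 = 96 notebooks

96 notebooks


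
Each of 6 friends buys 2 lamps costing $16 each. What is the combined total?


Cost per person:
2 x $16 = $32
Group total:
6 x $32 = $192

$192


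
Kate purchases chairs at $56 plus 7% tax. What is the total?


Calculate the tax:
7% of $56 = $3.92
Add tax to price:
$56 + $3.92 = $59.92

$59.92


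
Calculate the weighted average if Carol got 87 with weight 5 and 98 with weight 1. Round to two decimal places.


Weighted sum:
5 x 87 + 1 x 98 = 533
Total weight:
5 + 1 = 6
Weighted average:
533 / 6 = 88.8333... ≈ 88.83

88.83


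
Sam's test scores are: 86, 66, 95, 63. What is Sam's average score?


Add the scores:
86 + 66 + 95 + 63 = 310
Divide by the number of tests:
310 / 4 = 77.5

77.5


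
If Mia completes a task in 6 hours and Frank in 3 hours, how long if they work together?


Mia's rate: 1/6 of the job per hour
Frank's rate: 1/3 of the job per hour
Combined rate: 1/6 + 1/3 = 1/2 per hour
Time = 1 / (1/2) = 2 hours

2 hours


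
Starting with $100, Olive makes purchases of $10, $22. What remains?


Add up expenses:
$10 + $22 = $32
Subtract from budget:
$100 - $32 = $68

$68


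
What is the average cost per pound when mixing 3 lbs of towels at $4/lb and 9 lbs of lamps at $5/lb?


Cost of towels:
3 x $4 = $12
Cost of lamps:
9 x $5 = $45
Total cost: $12 + $45 = $57
Total weight: 12 lbs
Average: $57 / 12 = $4.75/lb

$4.75/lb


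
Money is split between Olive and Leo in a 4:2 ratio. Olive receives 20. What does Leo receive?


Find the multiplier:
20 / 4 = 5
Apply to Leo's share:
2 x 5 = 10

10


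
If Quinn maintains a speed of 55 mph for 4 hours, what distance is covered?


Use the formula: distance = speed x time
Speed = 55 mph, Time = 4 hours
55 x 4 = 220 miles

220 miles


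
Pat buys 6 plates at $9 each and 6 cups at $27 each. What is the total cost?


Cost of plates:
6 x $9 = $54
Cost of cups:
6 x $27 = $162
Add both:
$54 + $162 = $216

$216


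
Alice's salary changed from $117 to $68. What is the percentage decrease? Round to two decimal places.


Find the absolute change:
|68 - 117| = 49
Divide by original and multiply by 100:
49 / 117 x 100 = 41.8803...% ≈ 41.88%

41.88%
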